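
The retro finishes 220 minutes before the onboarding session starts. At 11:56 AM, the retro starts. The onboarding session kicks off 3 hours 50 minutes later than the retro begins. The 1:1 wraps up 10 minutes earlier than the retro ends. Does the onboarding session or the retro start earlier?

The onboarding session starts at 11:56 AM + 230 min = 3:46 PM.
The onboarding session starts at 3:46 PM and the retro starts at 11:56 AM, so the retro is first.

the retro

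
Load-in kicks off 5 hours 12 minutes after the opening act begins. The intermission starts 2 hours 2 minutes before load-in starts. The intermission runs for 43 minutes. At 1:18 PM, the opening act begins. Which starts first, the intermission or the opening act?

the opening act

Load-in starts at 1:18 PM + 312 min = 6:30 PM.
The intermission starts at 6:30 PM − 122 min = 4:28 PM.
The intermission starts at 4:28 PM and the opening act starts at 1:18 PM, so the opening act is first.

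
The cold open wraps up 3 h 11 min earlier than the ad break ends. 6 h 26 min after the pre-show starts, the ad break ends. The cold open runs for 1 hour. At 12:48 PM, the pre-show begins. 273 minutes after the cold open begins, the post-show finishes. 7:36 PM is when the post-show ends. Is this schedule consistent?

Yes

The ad break ends at 12:48 PM + 386 min = 7:14 PM.
The cold open ends at 7:14 PM − 191 min = 4:03 PM.
The cold open starts at 4:03 PM − 60 min = 3:03 PM.
The post-show ends at 3:03 PM + 273 min = 7:36 PM.
That matches the stated 7:36 PM, so the schedule is consistent.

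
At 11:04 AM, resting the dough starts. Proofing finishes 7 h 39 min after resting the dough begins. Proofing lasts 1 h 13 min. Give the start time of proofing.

5:30 PM

Proofing ends at 11:04 AM + 459 min = 6:43 PM.
Proofing starts at 6:43 PM − 73 min = 5:30 PM.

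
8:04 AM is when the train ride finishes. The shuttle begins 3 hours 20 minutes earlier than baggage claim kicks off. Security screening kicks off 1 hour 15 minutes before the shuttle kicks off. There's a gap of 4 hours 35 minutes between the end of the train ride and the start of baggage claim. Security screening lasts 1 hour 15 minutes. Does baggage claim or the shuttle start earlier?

Baggage claim starts at 8:04 AM + 275 min = 12:39 PM.
The shuttle starts at 12:39 PM − 200 min = 9:19 AM.
Baggage claim starts at 12:39 PM and the shuttle starts at 9:19 AM, so the shuttle is first.

the shuttle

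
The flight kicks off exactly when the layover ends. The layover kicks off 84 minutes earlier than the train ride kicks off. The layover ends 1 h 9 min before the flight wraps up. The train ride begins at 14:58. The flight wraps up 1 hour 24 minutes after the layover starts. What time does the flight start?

13:49

The layover starts at 14:58 − 84 min = 13:34.
The flight ends at 13:34 + 84 min = 14:58.
The layover ends at 14:58 − 69 min = 13:49.
So the flight starts at 13:49.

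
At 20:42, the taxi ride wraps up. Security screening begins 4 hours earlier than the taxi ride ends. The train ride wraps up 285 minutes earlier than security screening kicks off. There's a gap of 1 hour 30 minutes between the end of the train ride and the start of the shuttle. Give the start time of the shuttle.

Security screening starts at 20:42 − 240 min = 16:42.
The train ride ends at 16:42 − 285 min = 11:57.
The shuttle starts at 11:57 + 90 min = 13:27.

13:27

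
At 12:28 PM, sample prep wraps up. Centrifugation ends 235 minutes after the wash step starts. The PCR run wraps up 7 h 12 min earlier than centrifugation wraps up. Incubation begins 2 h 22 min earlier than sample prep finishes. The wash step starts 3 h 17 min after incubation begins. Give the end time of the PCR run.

Incubation starts at 12:28 PM − 142 min = 10:06 AM.
The wash step starts at 10:06 AM + 197 min = 1:23 PM.
Centrifugation ends at 1:23 PM + 235 min = 5:18 PM.
The PCR run ends at 5:18 PM − 432 min = 10:06 AM.

10:06 AM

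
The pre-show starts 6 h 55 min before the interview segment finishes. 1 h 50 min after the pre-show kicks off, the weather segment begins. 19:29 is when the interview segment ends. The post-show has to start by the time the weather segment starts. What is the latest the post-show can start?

The pre-show starts at 19:29 − 415 min = 12:34.
The weather segment starts at 12:34 + 110 min = 14:24.
The post-show is bounded by the weather segment, so the latest it can start is 14:24.

14:24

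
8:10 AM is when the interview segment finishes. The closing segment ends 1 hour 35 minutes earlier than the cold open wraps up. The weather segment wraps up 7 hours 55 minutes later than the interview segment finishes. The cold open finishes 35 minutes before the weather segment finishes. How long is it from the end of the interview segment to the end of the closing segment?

The weather segment ends at 8:10 AM + 475 min = 4:05 PM.
The cold open ends at 4:05 PM − 35 min = 3:30 PM.
The closing segment ends at 3:30 PM − 95 min = 1:55 PM.
From 8:10 AM to 1:55 PM is 345 minutes.

345 minutes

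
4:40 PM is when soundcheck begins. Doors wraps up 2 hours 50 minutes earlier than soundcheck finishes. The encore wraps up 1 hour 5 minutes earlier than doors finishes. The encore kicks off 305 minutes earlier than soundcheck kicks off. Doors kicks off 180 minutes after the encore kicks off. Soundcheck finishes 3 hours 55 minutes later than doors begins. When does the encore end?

The encore starts at 4:40 PM − 305 min = 11:35 AM.
Doors starts at 11:35 AM + 180 min = 2:35 PM.
Soundcheck ends at 2:35 PM + 235 min = 6:30 PM.
Doors ends at 6:30 PM − 170 min = 3:40 PM.
The encore ends at 3:40 PM − 65 min = 2:35 PM.

2:35 PM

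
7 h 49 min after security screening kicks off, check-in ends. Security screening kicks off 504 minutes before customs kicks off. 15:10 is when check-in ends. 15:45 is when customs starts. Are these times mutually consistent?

Yes

Security screening starts at 15:45 − 504 min = 07:21.
Check-in ends at 07:21 + 469 min = 15:10.
That matches the stated 15:10, so the schedule is consistent.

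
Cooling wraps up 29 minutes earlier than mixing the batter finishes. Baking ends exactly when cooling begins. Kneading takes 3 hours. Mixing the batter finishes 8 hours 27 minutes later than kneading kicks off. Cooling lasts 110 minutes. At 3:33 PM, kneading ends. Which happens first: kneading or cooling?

kneading

Kneading starts at 3:33 PM − 180 min = 12:33 PM.
Mixing the batter ends at 12:33 PM + 507 min = 9:00 PM.
Cooling ends at 9:00 PM − 29 min = 8:31 PM.
Cooling starts at 8:31 PM − 110 min = 6:41 PM.
Kneading starts at 12:33 PM and cooling starts at 6:41 PM, so kneading is first.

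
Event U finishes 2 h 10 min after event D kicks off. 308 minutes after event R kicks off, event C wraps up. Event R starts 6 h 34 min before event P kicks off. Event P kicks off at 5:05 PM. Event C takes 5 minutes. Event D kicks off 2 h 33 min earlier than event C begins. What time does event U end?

3:11 PM

Event R starts at 5:05 PM − 394 min = 10:31 AM.
Event C ends at 10:31 AM + 308 min = 3:39 PM.
Event C starts at 3:39 PM − 5 min = 3:34 PM.
Event D starts at 3:34 PM − 153 min = 1:01 PM.
Event U ends at 1:01 PM + 130 min = 3:11 PM.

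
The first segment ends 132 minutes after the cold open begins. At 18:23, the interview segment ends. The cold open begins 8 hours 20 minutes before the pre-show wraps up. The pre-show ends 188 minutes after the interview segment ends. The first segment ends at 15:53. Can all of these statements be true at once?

No

The pre-show ends at 18:23 + 188 min = 21:31.
The cold open starts at 21:31 − 500 min = 13:11.
The first segment ends at 13:11 + 132 min = 15:23.
But the first segment is also said to end at 15:53 — a 30-minute conflict.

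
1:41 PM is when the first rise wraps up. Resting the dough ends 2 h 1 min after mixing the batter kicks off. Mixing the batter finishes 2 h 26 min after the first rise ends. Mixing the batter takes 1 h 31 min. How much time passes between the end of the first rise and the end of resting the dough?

Mixing the batter ends at 1:41 PM + 146 min = 4:07 PM.
Mixing the batter starts at 4:07 PM − 91 min = 2:36 PM.
Resting the dough ends at 2:36 PM + 121 min = 4:37 PM.
From 1:41 PM to 4:37 PM is 2 hours 56 minutes.

2 hours 56 minutes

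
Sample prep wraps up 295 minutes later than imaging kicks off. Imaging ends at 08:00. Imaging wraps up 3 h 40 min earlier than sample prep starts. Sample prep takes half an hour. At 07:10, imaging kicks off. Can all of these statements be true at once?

Sample prep ends at 07:10 + 295 min = 12:05.
Sample prep starts at 12:05 − 30 min = 11:35.
Imaging ends at 11:35 − 220 min = 07:55.
But imaging is also said to end at 08:00 — a 5-minute conflict.

No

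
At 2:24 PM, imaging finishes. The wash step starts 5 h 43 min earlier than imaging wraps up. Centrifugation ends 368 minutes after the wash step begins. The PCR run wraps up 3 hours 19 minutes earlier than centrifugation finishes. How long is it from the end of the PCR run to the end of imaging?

174 minutes

The wash step starts at 2:24 PM − 343 min = 8:41 AM.
Centrifugation ends at 8:41 AM + 368 min = 2:49 PM.
The PCR run ends at 2:49 PM − 199 min = 11:30 AM.
From 11:30 AM to 2:24 PM is 174 minutes.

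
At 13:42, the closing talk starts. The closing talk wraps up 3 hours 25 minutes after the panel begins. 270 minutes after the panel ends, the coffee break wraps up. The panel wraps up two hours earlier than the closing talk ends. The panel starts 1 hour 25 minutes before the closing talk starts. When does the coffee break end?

The panel starts at 13:42 − 85 min = 12:17.
The closing talk ends at 12:17 + 205 min = 15:42.
The panel ends at 15:42 − 120 min = 13:42.
The coffee break ends at 13:42 + 270 min = 18:12.

18:12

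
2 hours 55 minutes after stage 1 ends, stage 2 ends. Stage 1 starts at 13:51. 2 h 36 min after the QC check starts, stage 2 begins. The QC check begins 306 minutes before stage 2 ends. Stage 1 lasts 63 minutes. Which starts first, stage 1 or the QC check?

the QC check

Stage 1 ends at 13:51 + 63 min = 14:54.
Stage 2 ends at 14:54 + 175 min = 17:49.
The QC check starts at 17:49 − 306 min = 12:43.
Stage 1 starts at 13:51 and the QC check starts at 12:43, so the QC check is first.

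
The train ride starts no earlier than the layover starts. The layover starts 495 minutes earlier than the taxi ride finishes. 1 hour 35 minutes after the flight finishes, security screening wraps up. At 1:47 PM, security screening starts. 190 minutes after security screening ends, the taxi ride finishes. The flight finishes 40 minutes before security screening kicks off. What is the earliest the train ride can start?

The flight ends at 1:47 PM − 40 min = 1:07 PM.
Security screening ends at 1:07 PM + 95 min = 2:42 PM.
The taxi ride ends at 2:42 PM + 190 min = 5:52 PM.
The layover starts at 5:52 PM − 495 min = 9:37 AM.
The train ride is bounded by the layover, so the earliest it can start is 9:37 AM.

9:37 AM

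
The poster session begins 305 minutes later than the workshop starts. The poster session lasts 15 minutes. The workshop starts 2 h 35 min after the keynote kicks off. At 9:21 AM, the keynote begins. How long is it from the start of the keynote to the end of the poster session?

The workshop starts at 9:21 AM + 155 min = 11:56 AM.
The poster session starts at 11:56 AM + 305 min = 5:01 PM.
The poster session ends at 5:01 PM + 15 min = 5:16 PM.
From 9:21 AM to 5:16 PM is 475 minutes.

475 minutes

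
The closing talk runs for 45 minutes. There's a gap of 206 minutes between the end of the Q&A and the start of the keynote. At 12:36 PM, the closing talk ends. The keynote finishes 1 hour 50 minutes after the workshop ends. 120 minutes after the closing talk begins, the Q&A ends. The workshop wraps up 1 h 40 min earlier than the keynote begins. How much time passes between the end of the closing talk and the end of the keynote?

4 h 51 min

The closing talk starts at 12:36 PM − 45 min = 11:51 AM.
The Q&A ends at 11:51 AM + 120 min = 1:51 PM.
The keynote starts at 1:51 PM + 206 min = 5:17 PM.
The workshop ends at 5:17 PM − 100 min = 3:37 PM.
The keynote ends at 3:37 PM + 110 min = 5:27 PM.
From 12:36 PM to 5:27 PM is 4 h 51 min.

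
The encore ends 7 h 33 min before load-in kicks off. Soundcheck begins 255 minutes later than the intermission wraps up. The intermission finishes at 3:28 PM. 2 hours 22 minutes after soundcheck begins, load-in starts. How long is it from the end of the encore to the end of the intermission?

Soundcheck starts at 3:28 PM + 255 min = 7:43 PM.
Load-in starts at 7:43 PM + 142 min = 10:05 PM.
The encore ends at 10:05 PM − 453 min = 2:32 PM.
From 2:32 PM to 3:28 PM is 56 minutes.

56 minutes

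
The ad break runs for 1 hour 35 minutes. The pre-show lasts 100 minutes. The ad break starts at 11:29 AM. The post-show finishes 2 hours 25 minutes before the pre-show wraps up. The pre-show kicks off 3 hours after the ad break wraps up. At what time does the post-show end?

3:19 PM

The ad break ends at 11:29 AM + 95 min = 1:04 PM.
The pre-show starts at 1:04 PM + 180 min = 4:04 PM.
The pre-show ends at 4:04 PM + 100 min = 5:44 PM.
The post-show ends at 5:44 PM − 145 min = 3:19 PM.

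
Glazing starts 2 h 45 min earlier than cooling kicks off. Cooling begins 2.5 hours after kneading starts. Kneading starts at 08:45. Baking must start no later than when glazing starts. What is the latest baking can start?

Cooling starts at 08:45 + 150 min = 11:15.
Glazing starts at 11:15 − 165 min = 08:30.
Baking is bounded by glazing, so the latest it can start is 08:30.

08:30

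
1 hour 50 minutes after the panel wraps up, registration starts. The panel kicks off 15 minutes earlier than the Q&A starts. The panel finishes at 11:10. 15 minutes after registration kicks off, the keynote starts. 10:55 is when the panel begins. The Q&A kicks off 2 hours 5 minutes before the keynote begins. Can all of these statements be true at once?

Registration starts at 11:10 + 110 min = 13:00.
The keynote starts at 13:00 + 15 min = 13:15.
The Q&A starts at 13:15 − 125 min = 11:10.
The panel starts at 11:10 − 15 min = 10:55.
That matches the stated 10:55, so the schedule is consistent.

Yes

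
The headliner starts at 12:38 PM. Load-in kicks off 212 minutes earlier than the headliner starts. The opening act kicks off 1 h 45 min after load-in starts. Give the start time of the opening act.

10:51 AM

Load-in starts at 12:38 PM − 212 min = 9:06 AM.
The opening act starts at 9:06 AM + 105 min = 10:51 AM.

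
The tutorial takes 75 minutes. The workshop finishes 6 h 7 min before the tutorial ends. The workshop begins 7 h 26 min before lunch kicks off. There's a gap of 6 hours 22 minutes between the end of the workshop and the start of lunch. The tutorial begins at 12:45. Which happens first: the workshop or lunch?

the workshop

The tutorial ends at 12:45 + 75 min = 14:00.
The workshop ends at 14:00 − 367 min = 07:53.
Lunch starts at 07:53 + 382 min = 14:15.
The workshop starts at 14:15 − 446 min = 06:49.
The workshop starts at 06:49 and lunch starts at 14:15, so the workshop is first.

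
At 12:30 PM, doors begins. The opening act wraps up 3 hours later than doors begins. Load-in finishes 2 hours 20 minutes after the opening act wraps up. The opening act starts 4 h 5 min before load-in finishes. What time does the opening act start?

1:45 PM

The opening act ends at 12:30 PM + 180 min = 3:30 PM.
Load-in ends at 3:30 PM + 140 min = 5:50 PM.
The opening act starts at 5:50 PM − 245 min = 1:45 PM.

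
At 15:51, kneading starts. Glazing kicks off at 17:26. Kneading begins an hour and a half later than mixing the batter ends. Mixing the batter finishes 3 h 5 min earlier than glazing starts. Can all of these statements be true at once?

Yes

Mixing the batter ends at 17:26 − 185 min = 14:21.
Kneading starts at 14:21 + 90 min = 15:51.
That matches the stated 15:51, so the schedule is consistent.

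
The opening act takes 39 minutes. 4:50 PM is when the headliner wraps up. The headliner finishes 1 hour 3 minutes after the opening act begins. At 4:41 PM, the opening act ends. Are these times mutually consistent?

The opening act starts at 4:41 PM − 39 min = 4:02 PM.
The headliner ends at 4:02 PM + 63 min = 5:05 PM.
But the headliner is also said to end at 4:50 PM — a 15-minute conflict.

No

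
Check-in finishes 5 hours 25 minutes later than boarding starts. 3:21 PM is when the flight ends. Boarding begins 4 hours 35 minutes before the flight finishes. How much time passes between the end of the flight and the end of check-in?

Boarding starts at 3:21 PM − 275 min = 10:46 AM.
Check-in ends at 10:46 AM + 325 min = 4:11 PM.
From 3:21 PM to 4:11 PM is 50 minutes.

50 minutes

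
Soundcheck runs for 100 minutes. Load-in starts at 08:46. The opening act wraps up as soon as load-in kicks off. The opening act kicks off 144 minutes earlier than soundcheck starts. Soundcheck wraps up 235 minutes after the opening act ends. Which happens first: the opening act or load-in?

The opening act ends at 08:46.
Soundcheck ends at 08:46 + 235 min = 12:41.
Soundcheck starts at 12:41 − 100 min = 11:01.
The opening act starts at 11:01 − 144 min = 08:37.
The opening act starts at 08:37 and load-in starts at 08:46, so the opening act is first.

the opening act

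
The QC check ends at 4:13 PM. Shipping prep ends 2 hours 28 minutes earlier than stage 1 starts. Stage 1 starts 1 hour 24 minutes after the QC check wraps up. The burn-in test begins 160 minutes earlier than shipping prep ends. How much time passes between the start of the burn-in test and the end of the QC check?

3 h 44 min

Stage 1 starts at 4:13 PM + 84 min = 5:37 PM.
Shipping prep ends at 5:37 PM − 148 min = 3:09 PM.
The burn-in test starts at 3:09 PM − 160 min = 12:29 PM.
From 12:29 PM to 4:13 PM is 3 h 44 min.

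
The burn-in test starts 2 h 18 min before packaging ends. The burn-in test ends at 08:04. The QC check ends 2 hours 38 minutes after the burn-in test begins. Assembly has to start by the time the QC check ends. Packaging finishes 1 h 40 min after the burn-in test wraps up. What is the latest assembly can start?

Packaging ends at 08:04 + 100 min = 09:44.
The burn-in test starts at 09:44 − 138 min = 07:26.
The QC check ends at 07:26 + 158 min = 10:04.
Assembly is bounded by the QC check, so the latest it can start is 10:04.

10:04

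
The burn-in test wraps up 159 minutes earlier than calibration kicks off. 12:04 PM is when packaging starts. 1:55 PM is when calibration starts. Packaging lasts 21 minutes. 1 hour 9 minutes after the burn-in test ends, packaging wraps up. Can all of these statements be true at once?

Yes

The burn-in test ends at 1:55 PM − 159 min = 11:16 AM.
Packaging ends at 11:16 AM + 69 min = 12:25 PM.
Packaging starts at 12:25 PM − 21 min = 12:04 PM.
That matches the stated 12:04 PM, so the schedule is consistent.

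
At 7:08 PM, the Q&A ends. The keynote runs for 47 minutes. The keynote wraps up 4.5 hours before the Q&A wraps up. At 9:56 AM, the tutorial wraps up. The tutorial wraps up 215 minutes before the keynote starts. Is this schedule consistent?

No

The keynote ends at 7:08 PM − 270 min = 2:38 PM.
The keynote starts at 2:38 PM − 47 min = 1:51 PM.
The tutorial ends at 1:51 PM − 215 min = 10:16 AM.
But the tutorial is also said to end at 9:56 AM — a 20-minute conflict.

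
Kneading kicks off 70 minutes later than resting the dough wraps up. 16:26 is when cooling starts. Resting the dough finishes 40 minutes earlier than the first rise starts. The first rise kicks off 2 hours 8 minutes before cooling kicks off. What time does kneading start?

The first rise starts at 16:26 − 128 min = 14:18.
Resting the dough ends at 14:18 − 40 min = 13:38.
Kneading starts at 13:38 + 70 min = 14:48.

14:48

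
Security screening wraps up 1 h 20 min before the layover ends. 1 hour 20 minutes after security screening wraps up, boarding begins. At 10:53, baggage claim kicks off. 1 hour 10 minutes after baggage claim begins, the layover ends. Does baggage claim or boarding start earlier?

The layover ends at 10:53 + 70 min = 12:03.
Security screening ends at 12:03 − 80 min = 10:43.
Boarding starts at 10:43 + 80 min = 12:03.
Baggage claim starts at 10:53 and boarding starts at 12:03, so baggage claim is first.

baggage claim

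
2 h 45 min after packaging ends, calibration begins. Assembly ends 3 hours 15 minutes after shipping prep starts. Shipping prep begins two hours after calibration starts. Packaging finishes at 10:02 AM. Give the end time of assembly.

Calibration starts at 10:02 AM + 165 min = 12:47 PM.
Shipping prep starts at 12:47 PM + 120 min = 2:47 PM.
Assembly ends at 2:47 PM + 195 min = 6:02 PM.

6:02 PM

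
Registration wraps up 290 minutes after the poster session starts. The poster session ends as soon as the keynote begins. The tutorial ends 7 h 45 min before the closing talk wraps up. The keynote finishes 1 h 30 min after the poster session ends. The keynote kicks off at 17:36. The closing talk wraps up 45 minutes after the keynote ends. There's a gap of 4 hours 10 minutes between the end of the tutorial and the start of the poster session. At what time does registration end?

The poster session ends at 17:36.
The keynote ends at 17:36 + 90 min = 19:06.
The closing talk ends at 19:06 + 45 min = 19:51.
The tutorial ends at 19:51 − 465 min = 12:06.
The poster session starts at 12:06 + 250 min = 16:16.
Registration ends at 16:16 + 290 min = 21:06.

21:06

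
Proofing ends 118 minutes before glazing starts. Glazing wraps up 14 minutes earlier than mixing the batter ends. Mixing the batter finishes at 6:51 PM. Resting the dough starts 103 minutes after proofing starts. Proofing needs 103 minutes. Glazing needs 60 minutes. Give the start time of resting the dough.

3:39 PM

Glazing ends at 6:51 PM − 14 min = 6:37 PM.
Glazing starts at 6:37 PM − 60 min = 5:37 PM.
Proofing ends at 5:37 PM − 118 min = 3:39 PM.
Proofing starts at 3:39 PM − 103 min = 1:56 PM.
Resting the dough starts at 1:56 PM + 103 min = 3:39 PM.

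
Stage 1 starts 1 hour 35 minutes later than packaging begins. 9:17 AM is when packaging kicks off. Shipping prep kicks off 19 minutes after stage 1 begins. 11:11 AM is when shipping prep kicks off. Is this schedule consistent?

Stage 1 starts at 9:17 AM + 95 min = 10:52 AM.
Shipping prep starts at 10:52 AM + 19 min = 11:11 AM.
That matches the stated 11:11 AM, so the schedule is consistent.

Yes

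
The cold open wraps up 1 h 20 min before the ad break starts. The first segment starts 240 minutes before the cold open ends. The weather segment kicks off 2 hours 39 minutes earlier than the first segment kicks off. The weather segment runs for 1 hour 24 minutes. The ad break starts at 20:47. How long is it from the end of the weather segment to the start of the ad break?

6 hours 35 minutes

The cold open ends at 20:47 − 80 min = 19:27.
The first segment starts at 19:27 − 240 min = 15:27.
The weather segment starts at 15:27 − 159 min = 12:48.
The weather segment ends at 12:48 + 84 min = 14:12.
From 14:12 to 20:47 is 6 hours 35 minutes.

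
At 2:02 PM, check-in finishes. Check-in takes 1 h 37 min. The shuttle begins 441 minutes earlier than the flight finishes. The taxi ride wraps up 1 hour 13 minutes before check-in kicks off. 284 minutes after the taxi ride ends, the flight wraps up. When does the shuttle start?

Check-in starts at 2:02 PM − 97 min = 12:25 PM.
The taxi ride ends at 12:25 PM − 73 min = 11:12 AM.
The flight ends at 11:12 AM + 284 min = 3:56 PM.
The shuttle starts at 3:56 PM − 441 min = 8:35 AM.

8:35 AM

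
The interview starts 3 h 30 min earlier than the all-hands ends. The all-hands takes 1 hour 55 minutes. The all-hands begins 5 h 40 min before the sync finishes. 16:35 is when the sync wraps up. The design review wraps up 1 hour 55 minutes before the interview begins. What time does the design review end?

The all-hands starts at 16:35 − 340 min = 10:55.
The all-hands ends at 10:55 + 115 min = 12:50.
The interview starts at 12:50 − 210 min = 09:20.
The design review ends at 09:20 − 115 min = 07:25.

07:25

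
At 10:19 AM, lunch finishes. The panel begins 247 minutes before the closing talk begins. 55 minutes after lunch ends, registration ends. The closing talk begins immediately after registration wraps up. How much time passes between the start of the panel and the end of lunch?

3 h 12 min

Registration ends at 10:19 AM + 55 min = 11:14 AM.
So the closing talk starts at 11:14 AM.
The panel starts at 11:14 AM − 247 min = 7:07 AM.
From 7:07 AM to 10:19 AM is 3 h 12 min.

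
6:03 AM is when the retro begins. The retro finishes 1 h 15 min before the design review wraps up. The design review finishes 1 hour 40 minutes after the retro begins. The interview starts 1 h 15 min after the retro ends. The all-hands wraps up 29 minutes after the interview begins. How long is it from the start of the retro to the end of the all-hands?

2 hours 9 minutes

The design review ends at 6:03 AM + 100 min = 7:43 AM.
The retro ends at 7:43 AM − 75 min = 6:28 AM.
The interview starts at 6:28 AM + 75 min = 7:43 AM.
The all-hands ends at 7:43 AM + 29 min = 8:12 AM.
From 6:03 AM to 8:12 AM is 2 hours 9 minutes.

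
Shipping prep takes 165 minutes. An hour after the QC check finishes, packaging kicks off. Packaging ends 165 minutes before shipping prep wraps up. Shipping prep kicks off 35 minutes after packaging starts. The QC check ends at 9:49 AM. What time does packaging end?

11:24 AM

Packaging starts at 9:49 AM + 60 min = 10:49 AM.
Shipping prep starts at 10:49 AM + 35 min = 11:24 AM.
Shipping prep ends at 11:24 AM + 165 min = 2:09 PM.
Packaging ends at 2:09 PM − 165 min = 11:24 AM.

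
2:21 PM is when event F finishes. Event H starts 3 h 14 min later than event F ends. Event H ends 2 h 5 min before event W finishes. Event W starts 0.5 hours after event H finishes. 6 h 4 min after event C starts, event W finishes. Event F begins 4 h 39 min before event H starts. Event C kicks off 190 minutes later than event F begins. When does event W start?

Event H starts at 2:21 PM + 194 min = 5:35 PM.
Event F starts at 5:35 PM − 279 min = 12:56 PM.
Event C starts at 12:56 PM + 190 min = 4:06 PM.
Event W ends at 4:06 PM + 364 min = 10:10 PM.
Event H ends at 10:10 PM − 125 min = 8:05 PM.
Event W starts at 8:05 PM + 30 min = 8:35 PM.

8:35 PM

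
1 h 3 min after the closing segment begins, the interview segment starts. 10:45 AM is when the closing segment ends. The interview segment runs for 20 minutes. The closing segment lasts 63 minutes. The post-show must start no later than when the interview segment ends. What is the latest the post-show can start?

The closing segment starts at 10:45 AM − 63 min = 9:42 AM.
The interview segment starts at 9:42 AM + 63 min = 10:45 AM.
The interview segment ends at 10:45 AM + 20 min = 11:05 AM.
The post-show is bounded by the interview segment, so the latest it can start is 11:05 AM.

11:05 AM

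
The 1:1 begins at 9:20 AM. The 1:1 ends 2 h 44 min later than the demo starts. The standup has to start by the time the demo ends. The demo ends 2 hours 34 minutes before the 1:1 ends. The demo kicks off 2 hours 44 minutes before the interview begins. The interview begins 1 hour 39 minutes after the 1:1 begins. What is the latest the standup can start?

The interview starts at 9:20 AM + 99 min = 10:59 AM.
The demo starts at 10:59 AM − 164 min = 8:15 AM.
The 1:1 ends at 8:15 AM + 164 min = 10:59 AM.
The demo ends at 10:59 AM − 154 min = 8:25 AM.
The standup is bounded by the demo, so the latest it can start is 8:25 AM.

8:25 AM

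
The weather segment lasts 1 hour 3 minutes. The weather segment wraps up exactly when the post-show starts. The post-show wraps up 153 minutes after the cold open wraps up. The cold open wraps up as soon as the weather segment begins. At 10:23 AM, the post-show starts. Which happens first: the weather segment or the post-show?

The weather segment ends at 10:23 AM.
The weather segment starts at 10:23 AM − 63 min = 9:20 AM.
The weather segment starts at 9:20 AM and the post-show starts at 10:23 AM, so the weather segment is first.

the weather segment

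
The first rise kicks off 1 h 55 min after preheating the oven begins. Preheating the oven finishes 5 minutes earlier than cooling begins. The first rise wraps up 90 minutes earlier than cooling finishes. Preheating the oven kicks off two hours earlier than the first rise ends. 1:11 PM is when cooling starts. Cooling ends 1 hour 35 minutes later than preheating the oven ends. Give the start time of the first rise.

1:06 PM

Preheating the oven ends at 1:11 PM − 5 min = 1:06 PM.
Cooling ends at 1:06 PM + 95 min = 2:41 PM.
The first rise ends at 2:41 PM − 90 min = 1:11 PM.
Preheating the oven starts at 1:11 PM − 120 min = 11:11 AM.
The first rise starts at 11:11 AM + 115 min = 1:06 PM.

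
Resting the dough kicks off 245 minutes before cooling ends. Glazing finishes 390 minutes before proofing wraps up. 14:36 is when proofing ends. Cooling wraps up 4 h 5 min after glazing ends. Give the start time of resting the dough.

Glazing ends at 14:36 − 390 min = 08:06.
Cooling ends at 08:06 + 245 min = 12:11.
Resting the dough starts at 12:11 − 245 min = 08:06.

08:06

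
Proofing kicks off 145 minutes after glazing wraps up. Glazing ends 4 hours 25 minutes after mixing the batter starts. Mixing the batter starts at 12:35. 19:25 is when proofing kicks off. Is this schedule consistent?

Yes

Glazing ends at 12:35 + 265 min = 17:00.
Proofing starts at 17:00 + 145 min = 19:25.
That matches the stated 19:25, so the schedule is consistent.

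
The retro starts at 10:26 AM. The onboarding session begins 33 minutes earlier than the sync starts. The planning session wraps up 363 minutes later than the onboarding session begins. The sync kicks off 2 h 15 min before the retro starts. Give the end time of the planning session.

1:41 PM

The sync starts at 10:26 AM − 135 min = 8:11 AM.
The onboarding session starts at 8:11 AM − 33 min = 7:38 AM.
The planning session ends at 7:38 AM + 363 min = 1:41 PM.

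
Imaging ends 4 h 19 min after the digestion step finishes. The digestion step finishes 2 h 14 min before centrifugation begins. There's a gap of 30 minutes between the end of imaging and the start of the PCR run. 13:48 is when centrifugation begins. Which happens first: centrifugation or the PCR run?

The digestion step ends at 13:48 − 134 min = 11:34.
Imaging ends at 11:34 + 259 min = 15:53.
The PCR run starts at 15:53 + 30 min = 16:23.
Centrifugation starts at 13:48 and the PCR run starts at 16:23, so centrifugation is first.

centrifugation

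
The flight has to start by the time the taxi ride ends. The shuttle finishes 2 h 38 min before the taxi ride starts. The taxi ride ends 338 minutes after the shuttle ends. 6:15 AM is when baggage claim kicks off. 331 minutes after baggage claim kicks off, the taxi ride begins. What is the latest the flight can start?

The taxi ride starts at 6:15 AM + 331 min = 11:46 AM.
The shuttle ends at 11:46 AM − 158 min = 9:08 AM.
The taxi ride ends at 9:08 AM + 338 min = 2:46 PM.
The flight is bounded by the taxi ride, so the latest it can start is 2:46 PM.

2:46 PM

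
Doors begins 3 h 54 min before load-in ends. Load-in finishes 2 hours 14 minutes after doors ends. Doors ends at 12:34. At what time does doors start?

Load-in ends at 12:34 + 134 min = 14:48.
Doors starts at 14:48 − 234 min = 10:54.

10:54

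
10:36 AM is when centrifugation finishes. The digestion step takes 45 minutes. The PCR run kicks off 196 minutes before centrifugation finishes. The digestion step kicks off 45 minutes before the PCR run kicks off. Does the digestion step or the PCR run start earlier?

the digestion step

The PCR run starts at 10:36 AM − 196 min = 7:20 AM.
The digestion step starts at 7:20 AM − 45 min = 6:35 AM.
The digestion step starts at 6:35 AM and the PCR run starts at 7:20 AM, so the digestion step is first.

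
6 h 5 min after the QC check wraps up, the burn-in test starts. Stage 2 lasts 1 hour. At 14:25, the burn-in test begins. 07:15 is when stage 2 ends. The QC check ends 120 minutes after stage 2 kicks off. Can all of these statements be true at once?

Stage 2 starts at 07:15 − 60 min = 06:15.
The QC check ends at 06:15 + 120 min = 08:15.
The burn-in test starts at 08:15 + 365 min = 14:20.
But the burn-in test is also said to start at 14:25 — a 5-minute conflict.

No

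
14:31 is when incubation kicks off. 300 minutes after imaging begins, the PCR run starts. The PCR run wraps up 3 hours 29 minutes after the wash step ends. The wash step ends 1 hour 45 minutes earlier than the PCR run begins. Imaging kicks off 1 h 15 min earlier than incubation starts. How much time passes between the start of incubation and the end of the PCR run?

329 minutes

Imaging starts at 14:31 − 75 min = 13:16.
The PCR run starts at 13:16 + 300 min = 18:16.
The wash step ends at 18:16 − 105 min = 16:31.
The PCR run ends at 16:31 + 209 min = 20:00.
From 14:31 to 20:00 is 329 minutes.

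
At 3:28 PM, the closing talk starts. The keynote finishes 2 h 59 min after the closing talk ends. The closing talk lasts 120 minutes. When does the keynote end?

8:27 PM

The closing talk ends at 3:28 PM + 120 min = 5:28 PM.
The keynote ends at 5:28 PM + 179 min = 8:27 PM.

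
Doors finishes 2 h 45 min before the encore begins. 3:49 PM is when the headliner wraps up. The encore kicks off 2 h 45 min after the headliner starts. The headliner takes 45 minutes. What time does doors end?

The headliner starts at 3:49 PM − 45 min = 3:04 PM.
The encore starts at 3:04 PM + 165 min = 5:49 PM.
Doors ends at 5:49 PM − 165 min = 3:04 PM.

3:04 PM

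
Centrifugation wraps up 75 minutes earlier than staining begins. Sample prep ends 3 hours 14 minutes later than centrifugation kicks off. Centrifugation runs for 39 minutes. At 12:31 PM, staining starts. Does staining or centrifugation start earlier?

Centrifugation ends at 12:31 PM − 75 min = 11:16 AM.
Centrifugation starts at 11:16 AM − 39 min = 10:37 AM.
Staining starts at 12:31 PM and centrifugation starts at 10:37 AM, so centrifugation is first.

centrifugation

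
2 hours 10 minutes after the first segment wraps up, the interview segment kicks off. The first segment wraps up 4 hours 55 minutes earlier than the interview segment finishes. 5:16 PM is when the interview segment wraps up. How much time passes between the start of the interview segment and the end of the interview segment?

The first segment ends at 5:16 PM − 295 min = 12:21 PM.
The interview segment starts at 12:21 PM + 130 min = 2:31 PM.
From 2:31 PM to 5:16 PM is 165 minutes.

165 minutes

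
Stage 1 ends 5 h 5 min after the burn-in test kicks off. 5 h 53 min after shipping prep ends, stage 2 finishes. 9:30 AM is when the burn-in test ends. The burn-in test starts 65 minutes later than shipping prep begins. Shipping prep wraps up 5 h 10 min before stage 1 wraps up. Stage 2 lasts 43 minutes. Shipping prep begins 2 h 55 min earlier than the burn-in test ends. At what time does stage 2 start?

12:45 PM

Shipping prep starts at 9:30 AM − 175 min = 6:35 AM.
The burn-in test starts at 6:35 AM + 65 min = 7:40 AM.
Stage 1 ends at 7:40 AM + 305 min = 12:45 PM.
Shipping prep ends at 12:45 PM − 310 min = 7:35 AM.
Stage 2 ends at 7:35 AM + 353 min = 1:28 PM.
Stage 2 starts at 1:28 PM − 43 min = 12:45 PM.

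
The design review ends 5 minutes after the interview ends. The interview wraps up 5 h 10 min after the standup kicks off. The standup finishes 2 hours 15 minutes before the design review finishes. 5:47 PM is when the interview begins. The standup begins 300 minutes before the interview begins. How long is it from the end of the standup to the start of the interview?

two hours

The standup starts at 5:47 PM − 300 min = 12:47 PM.
The interview ends at 12:47 PM + 310 min = 5:57 PM.
The design review ends at 5:57 PM + 5 min = 6:02 PM.
The standup ends at 6:02 PM − 135 min = 3:47 PM.
From 3:47 PM to 5:47 PM is two hours.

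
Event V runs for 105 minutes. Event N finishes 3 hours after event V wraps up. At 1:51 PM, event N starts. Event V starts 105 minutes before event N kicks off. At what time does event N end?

4:51 PM

Event V starts at 1:51 PM − 105 min = 12:06 PM.
Event V ends at 12:06 PM + 105 min = 1:51 PM.
Event N ends at 1:51 PM + 180 min = 4:51 PM.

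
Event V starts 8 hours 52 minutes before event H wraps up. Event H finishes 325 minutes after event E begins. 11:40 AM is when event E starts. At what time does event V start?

8:13 AM

Event H ends at 11:40 AM + 325 min = 5:05 PM.
Event V starts at 5:05 PM − 532 min = 8:13 AM.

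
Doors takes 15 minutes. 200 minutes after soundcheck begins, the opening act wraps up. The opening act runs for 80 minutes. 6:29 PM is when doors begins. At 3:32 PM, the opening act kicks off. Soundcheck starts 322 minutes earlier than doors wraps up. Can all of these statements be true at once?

Doors ends at 6:29 PM + 15 min = 6:44 PM.
Soundcheck starts at 6:44 PM − 322 min = 1:22 PM.
The opening act ends at 1:22 PM + 200 min = 4:42 PM.
The opening act starts at 4:42 PM − 80 min = 3:22 PM.
But the opening act is also said to start at 3:32 PM — a 10-minute conflict.

No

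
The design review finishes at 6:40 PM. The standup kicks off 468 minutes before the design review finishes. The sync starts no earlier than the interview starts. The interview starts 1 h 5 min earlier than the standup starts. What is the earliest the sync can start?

9:47 AM

The standup starts at 6:40 PM − 468 min = 10:52 AM.
The interview starts at 10:52 AM − 65 min = 9:47 AM.
The sync is bounded by the interview, so the earliest it can start is 9:47 AM.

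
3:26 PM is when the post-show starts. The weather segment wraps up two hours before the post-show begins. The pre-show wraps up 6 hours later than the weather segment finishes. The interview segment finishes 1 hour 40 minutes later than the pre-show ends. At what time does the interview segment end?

9:06 PM

The weather segment ends at 3:26 PM − 120 min = 1:26 PM.
The pre-show ends at 1:26 PM + 360 min = 7:26 PM.
The interview segment ends at 7:26 PM + 100 min = 9:06 PM.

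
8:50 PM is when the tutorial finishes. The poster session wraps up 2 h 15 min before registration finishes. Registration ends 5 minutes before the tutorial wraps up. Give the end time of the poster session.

6:30 PM

Registration ends at 8:50 PM − 5 min = 8:45 PM.
The poster session ends at 8:45 PM − 135 min = 6:30 PM.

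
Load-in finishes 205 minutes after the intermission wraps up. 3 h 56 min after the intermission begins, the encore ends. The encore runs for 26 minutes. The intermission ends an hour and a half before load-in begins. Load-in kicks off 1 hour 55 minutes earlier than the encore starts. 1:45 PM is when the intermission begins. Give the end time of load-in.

The encore ends at 1:45 PM + 236 min = 5:41 PM.
The encore starts at 5:41 PM − 26 min = 5:15 PM.
Load-in starts at 5:15 PM − 115 min = 3:20 PM.
The intermission ends at 3:20 PM − 90 min = 1:50 PM.
Load-in ends at 1:50 PM + 205 min = 5:15 PM.

5:15 PM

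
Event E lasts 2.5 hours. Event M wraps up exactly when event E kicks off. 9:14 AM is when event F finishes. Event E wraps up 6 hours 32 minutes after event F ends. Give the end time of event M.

Event E ends at 9:14 AM + 392 min = 3:46 PM.
Event E starts at 3:46 PM − 150 min = 1:16 PM.
So event M ends at 1:16 PM.

1:16 PM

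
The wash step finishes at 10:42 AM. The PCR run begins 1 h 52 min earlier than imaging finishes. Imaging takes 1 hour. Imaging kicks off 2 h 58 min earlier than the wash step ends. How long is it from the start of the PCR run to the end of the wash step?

3 h 50 min

Imaging starts at 10:42 AM − 178 min = 7:44 AM.
Imaging ends at 7:44 AM + 60 min = 8:44 AM.
The PCR run starts at 8:44 AM − 112 min = 6:52 AM.
From 6:52 AM to 10:42 AM is 3 h 50 min.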